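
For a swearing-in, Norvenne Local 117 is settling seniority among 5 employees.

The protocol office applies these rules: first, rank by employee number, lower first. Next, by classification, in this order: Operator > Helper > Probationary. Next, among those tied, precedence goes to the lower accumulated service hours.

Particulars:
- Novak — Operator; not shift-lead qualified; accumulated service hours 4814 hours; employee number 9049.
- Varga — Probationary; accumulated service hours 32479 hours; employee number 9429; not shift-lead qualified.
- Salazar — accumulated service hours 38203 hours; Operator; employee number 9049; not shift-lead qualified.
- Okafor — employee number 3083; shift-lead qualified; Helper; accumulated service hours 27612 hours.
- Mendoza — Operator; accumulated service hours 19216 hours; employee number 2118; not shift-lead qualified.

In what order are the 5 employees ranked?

Mendoza, Okafor, Novak, Salazar, Varga

By employee number (lower first): Mendoza (2118); then Okafor (3083); then Novak and Salazar (both 9049); then Varga (9429).
Novak and Salazar are each Operator, so the next rule applies.
Among Novak and Salazar, by accumulated service hours (lower first): Novak (4814 hours) before Salazar (38203 hours).
Full order: Mendoza, Okafor, Novak, Salazar, Varga.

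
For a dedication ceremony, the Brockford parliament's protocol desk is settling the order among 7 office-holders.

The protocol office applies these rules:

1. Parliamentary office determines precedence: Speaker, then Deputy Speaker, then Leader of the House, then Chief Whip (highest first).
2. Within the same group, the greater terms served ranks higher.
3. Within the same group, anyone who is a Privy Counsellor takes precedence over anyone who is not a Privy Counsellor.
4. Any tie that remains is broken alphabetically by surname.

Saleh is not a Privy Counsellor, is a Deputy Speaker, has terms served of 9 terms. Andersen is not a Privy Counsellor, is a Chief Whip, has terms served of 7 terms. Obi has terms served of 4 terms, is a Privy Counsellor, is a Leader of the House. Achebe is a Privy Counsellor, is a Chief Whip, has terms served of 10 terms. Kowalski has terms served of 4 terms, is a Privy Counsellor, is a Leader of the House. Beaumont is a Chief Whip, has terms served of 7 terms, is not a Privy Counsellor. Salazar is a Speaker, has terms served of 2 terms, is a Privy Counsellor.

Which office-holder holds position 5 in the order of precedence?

Achebe

By parliamentary office: Salazar (Speaker); then Saleh (Deputy Speaker); then Kowalski and Obi (Leader of the House); then Achebe, Andersen and Beaumont (Chief Whip).
Kowalski and Obi both have terms served 4 terms, so the next rule applies.
Kowalski and Obi are each a Privy Counsellor, so the next rule applies.
Among Kowalski and Obi, alphabetically by surname: Kowalski before Obi.
Among Achebe, Andersen and Beaumont, by terms served (higher first): Achebe (10 terms) before Andersen and Beaumont (7 terms).
Andersen and Beaumont are each not a Privy Counsellor, so the next rule applies.
Among Andersen and Beaumont, alphabetically by surname: Andersen before Beaumont.
Order: Salazar, Saleh, Kowalski, Obi, Achebe, Andersen, Beaumont.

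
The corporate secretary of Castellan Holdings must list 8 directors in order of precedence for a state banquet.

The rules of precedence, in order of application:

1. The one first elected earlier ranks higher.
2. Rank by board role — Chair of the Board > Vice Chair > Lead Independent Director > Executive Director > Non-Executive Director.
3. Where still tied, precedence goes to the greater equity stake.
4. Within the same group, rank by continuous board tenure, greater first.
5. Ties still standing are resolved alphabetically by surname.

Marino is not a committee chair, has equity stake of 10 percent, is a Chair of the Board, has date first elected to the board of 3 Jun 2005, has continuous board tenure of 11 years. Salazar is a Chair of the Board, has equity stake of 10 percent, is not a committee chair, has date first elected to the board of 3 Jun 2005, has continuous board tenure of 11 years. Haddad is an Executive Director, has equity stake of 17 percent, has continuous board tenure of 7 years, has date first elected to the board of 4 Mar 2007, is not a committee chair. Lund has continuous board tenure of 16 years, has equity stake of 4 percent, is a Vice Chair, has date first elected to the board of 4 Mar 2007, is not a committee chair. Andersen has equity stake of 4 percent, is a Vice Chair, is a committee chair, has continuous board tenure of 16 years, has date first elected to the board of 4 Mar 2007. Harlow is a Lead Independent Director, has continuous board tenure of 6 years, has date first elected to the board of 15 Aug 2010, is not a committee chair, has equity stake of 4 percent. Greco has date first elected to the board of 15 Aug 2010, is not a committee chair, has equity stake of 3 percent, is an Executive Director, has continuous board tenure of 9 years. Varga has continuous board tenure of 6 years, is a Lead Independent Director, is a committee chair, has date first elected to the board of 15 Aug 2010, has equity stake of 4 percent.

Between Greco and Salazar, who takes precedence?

By date first elected to the board (earlier first): Marino and Salazar (both 3 Jun 2005); then Andersen, Lund and Haddad (each 4 Mar 2007); then Harlow, Varga and Greco (each 15 Aug 2010).
Marino and Salazar are each Chair of the Board, so the next rule applies.
Marino and Salazar both have equity stake 10 percent, so the next rule applies.
Marino and Salazar both have continuous board tenure 11 years, so the next rule applies.
Among Marino and Salazar, alphabetically by surname: Marino before Salazar.
Among Andersen, Lund and Haddad, by board role: Andersen and Lund (Vice Chair) before Haddad (Executive Director).
Andersen and Lund both have equity stake 4 percent, so the next rule applies.
Andersen and Lund both have continuous board tenure 16 years, so the next rule applies.
Among Andersen and Lund, alphabetically by surname: Andersen before Lund.
Among Harlow, Varga and Greco, by board role: Harlow and Varga (Lead Independent Director) before Greco (Executive Director).
Harlow and Varga both have equity stake 4 percent, so the next rule applies.
Harlow and Varga both have continuous board tenure 6 years, so the next rule applies.
Among Harlow and Varga, alphabetically by surname: Harlow before Varga.
So Salazar takes precedence.

Salazar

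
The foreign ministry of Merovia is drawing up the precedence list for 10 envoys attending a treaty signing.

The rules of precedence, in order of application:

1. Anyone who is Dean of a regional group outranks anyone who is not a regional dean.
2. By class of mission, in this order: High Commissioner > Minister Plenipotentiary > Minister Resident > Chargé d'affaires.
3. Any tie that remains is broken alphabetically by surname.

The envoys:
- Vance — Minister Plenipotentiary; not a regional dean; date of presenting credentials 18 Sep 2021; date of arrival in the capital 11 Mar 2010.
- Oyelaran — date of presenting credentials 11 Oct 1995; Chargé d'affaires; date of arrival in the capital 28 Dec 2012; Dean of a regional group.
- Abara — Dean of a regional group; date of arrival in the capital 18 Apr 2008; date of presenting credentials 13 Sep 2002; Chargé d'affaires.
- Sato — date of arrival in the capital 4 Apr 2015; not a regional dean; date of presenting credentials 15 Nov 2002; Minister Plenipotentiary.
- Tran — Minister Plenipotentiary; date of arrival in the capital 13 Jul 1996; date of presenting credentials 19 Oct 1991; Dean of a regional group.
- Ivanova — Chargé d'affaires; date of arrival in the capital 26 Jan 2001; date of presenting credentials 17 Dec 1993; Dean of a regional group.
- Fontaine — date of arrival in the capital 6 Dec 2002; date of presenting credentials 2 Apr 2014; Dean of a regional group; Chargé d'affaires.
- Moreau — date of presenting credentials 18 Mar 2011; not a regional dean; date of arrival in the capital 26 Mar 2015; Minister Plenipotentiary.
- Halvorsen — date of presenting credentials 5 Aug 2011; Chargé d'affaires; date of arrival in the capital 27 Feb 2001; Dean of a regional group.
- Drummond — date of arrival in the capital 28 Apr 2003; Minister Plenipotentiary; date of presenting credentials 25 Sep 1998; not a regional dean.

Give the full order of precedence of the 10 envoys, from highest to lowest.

Tran, Abara, Fontaine, Halvorsen, Ivanova, Oyelaran, Drummond, Moreau, Sato, Vance

By the first rule: Tran, Abara, Fontaine, Halvorsen, Ivanova and Oyelaran (each Dean of a regional group); then Drummond, Moreau, Sato and Vance (each not a regional dean).
Among Tran, Abara, Fontaine, Halvorsen, Ivanova and Oyelaran, by class of mission: Tran (Minister Plenipotentiary) before Abara, Fontaine, Halvorsen, Ivanova and Oyelaran (Chargé d'affaires).
Among Abara, Fontaine, Halvorsen, Ivanova and Oyelaran, alphabetically by surname: Abara before Fontaine before Halvorsen before Ivanova before Oyelaran.
Drummond, Moreau, Sato and Vance are each Minister Plenipotentiary, so the next rule applies.
Among Drummond, Moreau, Sato and Vance, alphabetically by surname: Drummond before Moreau before Sato before Vance.
Full order: Tran, Abara, Fontaine, Halvorsen, Ivanova, Oyelaran, Drummond, Moreau, Sato, Vance.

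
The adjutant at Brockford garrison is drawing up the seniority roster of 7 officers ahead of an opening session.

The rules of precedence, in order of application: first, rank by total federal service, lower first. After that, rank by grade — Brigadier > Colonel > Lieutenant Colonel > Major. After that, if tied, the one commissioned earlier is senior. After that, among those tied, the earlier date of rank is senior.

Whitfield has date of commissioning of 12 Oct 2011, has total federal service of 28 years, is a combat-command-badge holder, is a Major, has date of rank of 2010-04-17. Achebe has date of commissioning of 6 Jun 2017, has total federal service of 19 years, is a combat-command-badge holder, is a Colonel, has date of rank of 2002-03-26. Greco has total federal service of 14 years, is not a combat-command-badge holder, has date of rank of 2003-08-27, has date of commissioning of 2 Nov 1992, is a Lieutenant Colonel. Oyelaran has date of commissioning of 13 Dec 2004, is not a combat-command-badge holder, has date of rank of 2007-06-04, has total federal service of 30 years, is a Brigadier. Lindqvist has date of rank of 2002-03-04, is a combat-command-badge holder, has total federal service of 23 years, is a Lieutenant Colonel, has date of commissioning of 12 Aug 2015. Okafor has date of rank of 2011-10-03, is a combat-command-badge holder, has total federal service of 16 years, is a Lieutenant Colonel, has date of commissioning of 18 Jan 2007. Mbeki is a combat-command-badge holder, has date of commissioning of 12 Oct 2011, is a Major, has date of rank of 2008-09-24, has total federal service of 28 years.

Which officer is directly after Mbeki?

By total federal service (lower first): Greco (14 years); then Okafor (16 years); then Achebe (19 years); then Lindqvist (23 years); then Mbeki and Whitfield (both 28 years); then Oyelaran (30 years).
Mbeki and Whitfield are each Major, so the next rule applies.
Mbeki and Whitfield both have date of commissioning 12 Oct 2011, so the next rule applies.
Among Mbeki and Whitfield, by date of rank (earlier first): Mbeki (2008-09-24) before Whitfield (2010-04-17).
Order: Greco, Okafor, Achebe, Lindqvist, Mbeki, Whitfield, Oyelaran.

Whitfield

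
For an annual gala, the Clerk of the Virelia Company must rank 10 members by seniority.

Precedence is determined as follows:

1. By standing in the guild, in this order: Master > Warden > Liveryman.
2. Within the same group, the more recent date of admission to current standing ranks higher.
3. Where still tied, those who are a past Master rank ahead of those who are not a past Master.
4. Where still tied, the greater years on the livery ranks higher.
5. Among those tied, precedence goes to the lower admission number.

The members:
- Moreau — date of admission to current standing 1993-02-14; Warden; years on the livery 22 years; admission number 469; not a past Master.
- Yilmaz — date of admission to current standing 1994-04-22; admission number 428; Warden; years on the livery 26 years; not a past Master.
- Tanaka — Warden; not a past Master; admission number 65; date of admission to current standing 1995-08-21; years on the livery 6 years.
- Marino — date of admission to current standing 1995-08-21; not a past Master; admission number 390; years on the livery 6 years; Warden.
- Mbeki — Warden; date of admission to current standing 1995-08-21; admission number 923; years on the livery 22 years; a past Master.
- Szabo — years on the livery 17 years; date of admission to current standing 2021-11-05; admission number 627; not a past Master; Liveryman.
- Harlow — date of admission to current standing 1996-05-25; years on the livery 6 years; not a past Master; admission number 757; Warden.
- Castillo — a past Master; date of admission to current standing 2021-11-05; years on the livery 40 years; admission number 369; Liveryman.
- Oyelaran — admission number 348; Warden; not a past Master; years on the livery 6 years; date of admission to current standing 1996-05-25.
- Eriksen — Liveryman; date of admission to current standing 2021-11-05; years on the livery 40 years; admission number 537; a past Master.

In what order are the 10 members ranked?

By standing in the guild: Oyelaran, Harlow, Mbeki, Tanaka, Marino, Yilmaz and Moreau (Warden); then Castillo, Eriksen and Szabo (Liveryman).
Among Oyelaran, Harlow, Mbeki, Tanaka, Marino, Yilmaz and Moreau, by date of admission to current standing (later first): Oyelaran and Harlow (1996-05-25) before Mbeki, Tanaka and Marino (1995-08-21) before Yilmaz (1994-04-22) before Moreau (1993-02-14).
Oyelaran and Harlow are each not a past Master, so the next rule applies.
Oyelaran and Harlow both have years on the livery 6 years, so the next rule applies.
Among Oyelaran and Harlow, by admission number (lower first): Oyelaran (348) before Harlow (757).
Among Mbeki, Tanaka and Marino, a past Master before not a past Master: Mbeki (a past Master) before Tanaka and Marino (not a past Master).
Tanaka and Marino both have years on the livery 6 years, so the next rule applies.
Among Tanaka and Marino, by admission number (lower first): Tanaka (65) before Marino (390).
Castillo, Eriksen and Szabo all have date of admission to current standing 2021-11-05, so the next rule applies.
Among Castillo, Eriksen and Szabo, a past Master before not a past Master: Castillo and Eriksen (a past Master) before Szabo (not a past Master).
Castillo and Eriksen both have years on the livery 40 years, so the next rule applies.
Among Castillo and Eriksen, by admission number (lower first): Castillo (369) before Eriksen (537).
Full order: Oyelaran, Harlow, Mbeki, Tanaka, Marino, Yilmaz, Moreau, Castillo, Eriksen, Szabo.

Oyelaran, Harlow, Mbeki, Tanaka, Marino, Yilmaz, Moreau, Castillo, Eriksen, Szabo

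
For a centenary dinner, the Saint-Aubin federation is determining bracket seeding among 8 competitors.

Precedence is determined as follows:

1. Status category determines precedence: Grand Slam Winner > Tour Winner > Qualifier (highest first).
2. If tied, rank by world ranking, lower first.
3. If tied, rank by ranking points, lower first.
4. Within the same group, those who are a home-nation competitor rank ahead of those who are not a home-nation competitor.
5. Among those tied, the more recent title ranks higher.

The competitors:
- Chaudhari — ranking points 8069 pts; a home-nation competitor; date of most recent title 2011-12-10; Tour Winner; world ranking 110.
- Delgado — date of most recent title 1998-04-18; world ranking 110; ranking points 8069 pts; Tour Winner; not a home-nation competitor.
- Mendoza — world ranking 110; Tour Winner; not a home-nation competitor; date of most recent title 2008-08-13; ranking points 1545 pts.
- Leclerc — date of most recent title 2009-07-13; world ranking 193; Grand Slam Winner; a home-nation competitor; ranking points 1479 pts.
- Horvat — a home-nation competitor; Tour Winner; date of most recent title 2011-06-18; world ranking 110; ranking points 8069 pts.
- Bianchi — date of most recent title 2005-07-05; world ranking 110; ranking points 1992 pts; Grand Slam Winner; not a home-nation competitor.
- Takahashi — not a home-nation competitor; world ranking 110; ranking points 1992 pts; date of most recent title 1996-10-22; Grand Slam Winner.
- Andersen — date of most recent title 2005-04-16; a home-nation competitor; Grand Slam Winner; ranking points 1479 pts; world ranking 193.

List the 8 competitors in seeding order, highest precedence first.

By status category: Bianchi, Takahashi, Leclerc and Andersen (Grand Slam Winner); then Mendoza, Chaudhari, Horvat and Delgado (Tour Winner).
Among Bianchi, Takahashi, Leclerc and Andersen, by world ranking (lower first): Bianchi and Takahashi (110) before Leclerc and Andersen (193).
Bianchi and Takahashi both have ranking points 1992 pts, so the next rule applies.
Bianchi and Takahashi are each not a home-nation competitor, so the next rule applies.
Among Bianchi and Takahashi, by date of most recent title (later first): Bianchi (2005-07-05) before Takahashi (1996-10-22).
Leclerc and Andersen both have ranking points 1479 pts, so the next rule applies.
Leclerc and Andersen are each a home-nation competitor, so the next rule applies.
Among Leclerc and Andersen, by date of most recent title (later first): Leclerc (2009-07-13) before Andersen (2005-04-16).
Mendoza, Chaudhari, Horvat and Delgado all have world ranking 110, so the next rule applies.
Among Mendoza, Chaudhari, Horvat and Delgado, by ranking points (lower first): Mendoza (1545 pts) before Chaudhari, Horvat and Delgado (8069 pts).
Among Chaudhari, Horvat and Delgado, a home-nation competitor before not a home-nation competitor: Chaudhari and Horvat (a home-nation competitor) before Delgado (not a home-nation competitor).
Among Chaudhari and Horvat, by date of most recent title (later first): Chaudhari (2011-12-10) before Horvat (2011-06-18).
Full order: Bianchi, Takahashi, Leclerc, Andersen, Mendoza, Chaudhari, Horvat, Delgado.

Bianchi, Takahashi, Leclerc, Andersen, Mendoza, Chaudhari, Horvat, Delgado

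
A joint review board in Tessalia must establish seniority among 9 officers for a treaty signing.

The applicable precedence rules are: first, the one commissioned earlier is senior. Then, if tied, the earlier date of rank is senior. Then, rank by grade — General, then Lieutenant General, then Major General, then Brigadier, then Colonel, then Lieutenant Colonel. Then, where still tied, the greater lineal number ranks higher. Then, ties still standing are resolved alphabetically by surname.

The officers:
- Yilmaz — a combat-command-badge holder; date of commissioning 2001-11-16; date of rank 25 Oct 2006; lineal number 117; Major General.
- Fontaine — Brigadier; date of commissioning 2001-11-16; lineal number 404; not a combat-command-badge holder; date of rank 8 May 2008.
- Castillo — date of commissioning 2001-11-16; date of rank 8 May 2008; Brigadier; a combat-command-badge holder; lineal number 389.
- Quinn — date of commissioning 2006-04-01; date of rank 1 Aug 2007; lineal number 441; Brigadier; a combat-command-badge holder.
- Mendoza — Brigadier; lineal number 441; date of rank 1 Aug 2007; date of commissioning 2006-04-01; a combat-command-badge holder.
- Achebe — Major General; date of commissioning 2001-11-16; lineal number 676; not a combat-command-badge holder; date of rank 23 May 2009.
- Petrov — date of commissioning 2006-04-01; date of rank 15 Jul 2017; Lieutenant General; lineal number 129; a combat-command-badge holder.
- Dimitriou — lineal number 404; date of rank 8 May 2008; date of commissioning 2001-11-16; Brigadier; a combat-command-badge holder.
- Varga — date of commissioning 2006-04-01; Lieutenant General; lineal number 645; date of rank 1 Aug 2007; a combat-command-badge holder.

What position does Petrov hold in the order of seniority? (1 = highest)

9

By date of commissioning (earlier first): Yilmaz, Dimitriou, Fontaine, Castillo and Achebe (each 2001-11-16); then Varga, Mendoza, Quinn and Petrov (each 2006-04-01).
Among Yilmaz, Dimitriou, Fontaine, Castillo and Achebe, by date of rank (earlier first): Yilmaz (25 Oct 2006) before Dimitriou, Fontaine and Castillo (8 May 2008) before Achebe (23 May 2009).
Dimitriou, Fontaine and Castillo are each Brigadier, so the next rule applies.
Among Dimitriou, Fontaine and Castillo, by lineal number (higher first): Dimitriou and Fontaine (404) before Castillo (389).
Among Dimitriou and Fontaine, alphabetically by surname: Dimitriou before Fontaine.
Among Varga, Mendoza, Quinn and Petrov, by date of rank (earlier first): Varga, Mendoza and Quinn (1 Aug 2007) before Petrov (15 Jul 2017).
Among Varga, Mendoza and Quinn, by grade: Varga (Lieutenant General) before Mendoza and Quinn (Brigadier).
Mendoza and Quinn both have lineal number 441, so the next rule applies.
Among Mendoza and Quinn, alphabetically by surname: Mendoza before Quinn.
Order: Yilmaz, Dimitriou, Fontaine, Castillo, Achebe, Varga, Mendoza, Quinn, Petrov. So position 9.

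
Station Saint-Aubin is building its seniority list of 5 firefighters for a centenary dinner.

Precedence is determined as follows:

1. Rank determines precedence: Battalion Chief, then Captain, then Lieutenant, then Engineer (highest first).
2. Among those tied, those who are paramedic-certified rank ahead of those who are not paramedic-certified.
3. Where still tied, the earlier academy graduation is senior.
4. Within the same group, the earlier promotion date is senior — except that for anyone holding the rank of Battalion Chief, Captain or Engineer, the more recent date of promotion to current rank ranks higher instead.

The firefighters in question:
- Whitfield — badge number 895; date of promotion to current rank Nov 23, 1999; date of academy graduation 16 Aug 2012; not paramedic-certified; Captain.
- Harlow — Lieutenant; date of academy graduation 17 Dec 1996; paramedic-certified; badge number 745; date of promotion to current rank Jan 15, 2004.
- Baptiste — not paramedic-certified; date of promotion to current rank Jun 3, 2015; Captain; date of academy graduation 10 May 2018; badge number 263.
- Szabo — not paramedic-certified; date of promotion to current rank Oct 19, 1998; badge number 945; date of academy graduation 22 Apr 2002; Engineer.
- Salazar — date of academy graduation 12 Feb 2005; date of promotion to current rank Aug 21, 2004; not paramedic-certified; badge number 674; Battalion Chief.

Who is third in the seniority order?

Baptiste

By rank: Salazar (Battalion Chief); then Whitfield and Baptiste (Captain); then Harlow (Lieutenant); then Szabo (Engineer).
Whitfield and Baptiste are each not paramedic-certified, so the next rule applies.
Among Whitfield and Baptiste, by date of academy graduation (earlier first): Whitfield (16 Aug 2012) before Baptiste (10 May 2018).
Order: Salazar, Whitfield, Baptiste, Harlow, Szabo.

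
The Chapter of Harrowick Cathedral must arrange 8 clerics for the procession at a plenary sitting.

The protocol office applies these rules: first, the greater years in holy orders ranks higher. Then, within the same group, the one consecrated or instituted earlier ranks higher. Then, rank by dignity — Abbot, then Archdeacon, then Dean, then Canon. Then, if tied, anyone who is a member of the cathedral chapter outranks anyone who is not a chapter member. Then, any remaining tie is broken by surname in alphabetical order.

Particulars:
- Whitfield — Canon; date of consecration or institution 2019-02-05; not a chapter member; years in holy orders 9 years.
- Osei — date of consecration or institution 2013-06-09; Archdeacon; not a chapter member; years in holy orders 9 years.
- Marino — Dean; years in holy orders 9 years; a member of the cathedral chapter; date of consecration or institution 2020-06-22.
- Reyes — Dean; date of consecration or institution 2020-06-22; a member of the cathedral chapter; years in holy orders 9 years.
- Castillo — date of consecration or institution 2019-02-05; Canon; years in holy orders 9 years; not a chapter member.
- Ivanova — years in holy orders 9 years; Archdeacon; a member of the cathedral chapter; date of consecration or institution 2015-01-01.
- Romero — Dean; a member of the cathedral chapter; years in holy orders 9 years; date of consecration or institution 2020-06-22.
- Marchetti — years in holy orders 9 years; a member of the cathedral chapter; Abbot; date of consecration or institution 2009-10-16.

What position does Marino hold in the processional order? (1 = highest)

By years in holy orders (higher first): Marchetti, Osei, Ivanova, Castillo, Whitfield, Marino, Reyes and Romero (each 9 years).
Among Marchetti, Osei, Ivanova, Castillo, Whitfield, Marino, Reyes and Romero, by date of consecration or institution (earlier first): Marchetti (2009-10-16) before Osei (2013-06-09) before Ivanova (2015-01-01) before Castillo and Whitfield (2019-02-05) before Marino, Reyes and Romero (2020-06-22).
Castillo and Whitfield are each Canon, so the next rule applies.
Castillo and Whitfield are each not a chapter member, so the next rule applies.
Among Castillo and Whitfield, alphabetically by surname: Castillo before Whitfield.
Marino, Reyes and Romero are each Dean, so the next rule applies.
Marino, Reyes and Romero are each a member of the cathedral chapter, so the next rule applies.
Among Marino, Reyes and Romero, alphabetically by surname: Marino before Reyes before Romero.
Order: Marchetti, Osei, Ivanova, Castillo, Whitfield, Marino, Reyes, Romero. So position 6.

6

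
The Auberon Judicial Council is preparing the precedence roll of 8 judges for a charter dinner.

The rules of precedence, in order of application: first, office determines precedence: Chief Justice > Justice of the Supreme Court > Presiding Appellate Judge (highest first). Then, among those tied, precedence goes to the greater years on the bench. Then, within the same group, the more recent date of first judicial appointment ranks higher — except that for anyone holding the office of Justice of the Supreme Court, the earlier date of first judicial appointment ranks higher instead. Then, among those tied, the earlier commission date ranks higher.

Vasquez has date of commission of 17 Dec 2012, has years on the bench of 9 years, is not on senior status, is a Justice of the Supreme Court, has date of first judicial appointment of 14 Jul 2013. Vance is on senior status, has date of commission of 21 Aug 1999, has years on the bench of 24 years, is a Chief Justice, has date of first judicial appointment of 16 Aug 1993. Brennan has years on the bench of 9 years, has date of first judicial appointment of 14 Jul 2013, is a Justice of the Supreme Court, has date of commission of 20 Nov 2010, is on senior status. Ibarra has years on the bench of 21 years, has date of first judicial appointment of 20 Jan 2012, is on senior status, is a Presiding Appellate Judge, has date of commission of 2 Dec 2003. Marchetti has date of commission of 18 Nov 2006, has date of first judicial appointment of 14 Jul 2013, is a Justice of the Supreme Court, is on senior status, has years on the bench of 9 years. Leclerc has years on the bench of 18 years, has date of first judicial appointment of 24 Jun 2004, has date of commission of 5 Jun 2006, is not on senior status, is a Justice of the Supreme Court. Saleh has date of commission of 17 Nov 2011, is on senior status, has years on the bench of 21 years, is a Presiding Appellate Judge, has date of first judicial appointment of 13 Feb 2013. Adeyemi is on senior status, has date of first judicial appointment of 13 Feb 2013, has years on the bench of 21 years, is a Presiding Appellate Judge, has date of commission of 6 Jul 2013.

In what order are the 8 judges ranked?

By office: Vance (Chief Justice); then Leclerc, Marchetti, Brennan and Vasquez (Justice of the Supreme Court); then Saleh, Adeyemi and Ibarra (Presiding Appellate Judge).
Among Leclerc, Marchetti, Brennan and Vasquez, by years on the bench (higher first): Leclerc (18 years) before Marchetti, Brennan and Vasquez (9 years).
Marchetti, Brennan and Vasquez all have date of first judicial appointment 14 Jul 2013, so the next rule applies.
Among Marchetti, Brennan and Vasquez, by date of commission (earlier first): Marchetti (18 Nov 2006) before Brennan (20 Nov 2010) before Vasquez (17 Dec 2012).
Saleh, Adeyemi and Ibarra all have years on the bench 21 years, so the next rule applies.
Among Saleh, Adeyemi and Ibarra, by date of first judicial appointment (later first): Saleh and Adeyemi (13 Feb 2013) before Ibarra (20 Jan 2012).
Among Saleh and Adeyemi, by date of commission (earlier first): Saleh (17 Nov 2011) before Adeyemi (6 Jul 2013).
Full order: Vance, Leclerc, Marchetti, Brennan, Vasquez, Saleh, Adeyemi, Ibarra.

Vance, Leclerc, Marchetti, Brennan, Vasquez, Saleh, Adeyemi, Ibarra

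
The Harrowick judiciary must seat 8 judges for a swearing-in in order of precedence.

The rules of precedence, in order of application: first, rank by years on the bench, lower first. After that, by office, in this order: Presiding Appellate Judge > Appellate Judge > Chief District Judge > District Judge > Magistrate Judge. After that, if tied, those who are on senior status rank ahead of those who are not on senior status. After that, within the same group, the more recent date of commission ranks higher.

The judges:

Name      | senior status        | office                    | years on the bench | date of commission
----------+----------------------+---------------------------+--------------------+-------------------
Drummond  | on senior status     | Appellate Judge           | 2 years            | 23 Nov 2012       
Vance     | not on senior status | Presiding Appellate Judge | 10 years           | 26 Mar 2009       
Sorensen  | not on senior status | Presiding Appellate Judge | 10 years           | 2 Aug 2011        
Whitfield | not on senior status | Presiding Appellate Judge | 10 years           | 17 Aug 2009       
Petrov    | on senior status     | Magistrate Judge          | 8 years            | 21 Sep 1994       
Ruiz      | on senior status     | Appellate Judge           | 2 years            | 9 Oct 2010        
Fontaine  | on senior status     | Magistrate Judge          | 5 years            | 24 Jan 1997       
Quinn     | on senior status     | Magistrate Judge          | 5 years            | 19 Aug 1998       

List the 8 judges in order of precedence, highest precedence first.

By years on the bench (lower first): Drummond and Ruiz (both 2 years); then Quinn and Fontaine (both 5 years); then Petrov (8 years); then Sorensen, Whitfield and Vance (each 10 years).
Drummond and Ruiz are each Appellate Judge, so the next rule applies.
Drummond and Ruiz are each on senior status, so the next rule applies.
Among Drummond and Ruiz, by date of commission (later first): Drummond (23 Nov 2012) before Ruiz (9 Oct 2010).
Quinn and Fontaine are each Magistrate Judge, so the next rule applies.
Quinn and Fontaine are each on senior status, so the next rule applies.
Among Quinn and Fontaine, by date of commission (later first): Quinn (19 Aug 1998) before Fontaine (24 Jan 1997).
Sorensen, Whitfield and Vance are each Presiding Appellate Judge, so the next rule applies.
Sorensen, Whitfield and Vance are each not on senior status, so the next rule applies.
Among Sorensen, Whitfield and Vance, by date of commission (later first): Sorensen (2 Aug 2011) before Whitfield (17 Aug 2009) before Vance (26 Mar 2009).
Full order: Drummond, Ruiz, Quinn, Fontaine, Petrov, Sorensen, Whitfield, Vance.

Drummond, Ruiz, Quinn, Fontaine, Petrov, Sorensen, Whitfield, Vance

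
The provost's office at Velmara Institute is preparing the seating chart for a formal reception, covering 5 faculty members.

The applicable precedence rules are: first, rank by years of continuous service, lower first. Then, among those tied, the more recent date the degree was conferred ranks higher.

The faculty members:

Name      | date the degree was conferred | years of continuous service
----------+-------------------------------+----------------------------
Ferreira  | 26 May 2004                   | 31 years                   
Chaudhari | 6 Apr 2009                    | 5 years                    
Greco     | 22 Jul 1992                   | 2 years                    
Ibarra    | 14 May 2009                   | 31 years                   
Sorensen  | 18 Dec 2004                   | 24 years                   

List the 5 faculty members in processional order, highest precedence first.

By years of continuous service (lower first): Greco (2 years); then Chaudhari (5 years); then Sorensen (24 years); then Ibarra and Ferreira (both 31 years).
Among Ibarra and Ferreira, by date the degree was conferred (later first): Ibarra (14 May 2009) before Ferreira (26 May 2004).
Full order: Greco, Chaudhari, Sorensen, Ibarra, Ferreira.

Greco, Chaudhari, Sorensen, Ibarra, Ferreira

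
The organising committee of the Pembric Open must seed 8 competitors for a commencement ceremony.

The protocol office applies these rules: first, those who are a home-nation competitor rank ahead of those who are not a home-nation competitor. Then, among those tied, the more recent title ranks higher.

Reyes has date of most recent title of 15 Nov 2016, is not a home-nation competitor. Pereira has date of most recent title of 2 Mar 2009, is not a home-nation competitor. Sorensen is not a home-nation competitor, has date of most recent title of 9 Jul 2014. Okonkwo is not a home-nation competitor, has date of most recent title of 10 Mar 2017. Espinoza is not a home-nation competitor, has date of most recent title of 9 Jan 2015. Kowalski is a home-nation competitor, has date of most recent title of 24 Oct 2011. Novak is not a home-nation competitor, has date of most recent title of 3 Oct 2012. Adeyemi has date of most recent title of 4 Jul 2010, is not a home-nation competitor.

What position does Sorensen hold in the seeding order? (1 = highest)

5

By the first rule: Kowalski (a home-nation competitor); then Okonkwo, Reyes, Espinoza, Sorensen, Novak, Adeyemi and Pereira (each not a home-nation competitor).
Among Okonkwo, Reyes, Espinoza, Sorensen, Novak, Adeyemi and Pereira, by date of most recent title (later first): Okonkwo (10 Mar 2017) before Reyes (15 Nov 2016) before Espinoza (9 Jan 2015) before Sorensen (9 Jul 2014) before Novak (3 Oct 2012) before Adeyemi (4 Jul 2010) before Pereira (2 Mar 2009).
Order: Kowalski, Okonkwo, Reyes, Espinoza, Sorensen, Novak, Adeyemi, Pereira. So position 5.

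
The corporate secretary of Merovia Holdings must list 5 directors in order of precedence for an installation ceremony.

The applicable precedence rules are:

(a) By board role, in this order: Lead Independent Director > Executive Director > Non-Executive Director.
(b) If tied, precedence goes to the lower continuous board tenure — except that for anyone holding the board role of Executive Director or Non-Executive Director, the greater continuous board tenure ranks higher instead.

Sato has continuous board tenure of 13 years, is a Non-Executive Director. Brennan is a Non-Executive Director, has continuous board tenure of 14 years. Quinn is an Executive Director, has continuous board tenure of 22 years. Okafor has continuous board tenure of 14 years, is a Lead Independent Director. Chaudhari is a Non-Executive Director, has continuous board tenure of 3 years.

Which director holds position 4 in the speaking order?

By board role: Okafor (Lead Independent Director); then Quinn (Executive Director); then Brennan, Sato and Chaudhari (Non-Executive Director).
Among Brennan, Sato and Chaudhari, by continuous board tenure (higher first) (reversed rule for this group): Brennan (14 years) before Sato (13 years) before Chaudhari (3 years).
Order: Okafor, Quinn, Brennan, Sato, Chaudhari.

Sato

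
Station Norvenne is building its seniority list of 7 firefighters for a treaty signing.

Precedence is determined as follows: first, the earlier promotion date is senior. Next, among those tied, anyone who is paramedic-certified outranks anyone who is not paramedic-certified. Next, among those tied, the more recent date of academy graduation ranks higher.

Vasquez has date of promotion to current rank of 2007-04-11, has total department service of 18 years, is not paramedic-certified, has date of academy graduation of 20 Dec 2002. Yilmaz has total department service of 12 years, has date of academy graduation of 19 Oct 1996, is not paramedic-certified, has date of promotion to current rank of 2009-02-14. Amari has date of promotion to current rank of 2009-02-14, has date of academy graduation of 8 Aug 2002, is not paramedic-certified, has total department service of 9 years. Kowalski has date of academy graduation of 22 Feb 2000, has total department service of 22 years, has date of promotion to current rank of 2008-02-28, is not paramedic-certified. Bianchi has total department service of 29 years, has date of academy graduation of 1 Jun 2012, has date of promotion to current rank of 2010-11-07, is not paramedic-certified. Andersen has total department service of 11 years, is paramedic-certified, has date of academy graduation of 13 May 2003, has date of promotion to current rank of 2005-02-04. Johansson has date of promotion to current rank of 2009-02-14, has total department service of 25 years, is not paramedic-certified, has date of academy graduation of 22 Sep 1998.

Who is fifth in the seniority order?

By date of promotion to current rank (earlier first): Andersen (2005-02-04); then Vasquez (2007-04-11); then Kowalski (2008-02-28); then Amari, Johansson and Yilmaz (each 2009-02-14); then Bianchi (2010-11-07).
Amari, Johansson and Yilmaz are each not paramedic-certified, so the next rule applies.
Among Amari, Johansson and Yilmaz, by date of academy graduation (later first): Amari (8 Aug 2002) before Johansson (22 Sep 1998) before Yilmaz (19 Oct 1996).
Order: Andersen, Vasquez, Kowalski, Amari, Johansson, Yilmaz, Bianchi.

Johansson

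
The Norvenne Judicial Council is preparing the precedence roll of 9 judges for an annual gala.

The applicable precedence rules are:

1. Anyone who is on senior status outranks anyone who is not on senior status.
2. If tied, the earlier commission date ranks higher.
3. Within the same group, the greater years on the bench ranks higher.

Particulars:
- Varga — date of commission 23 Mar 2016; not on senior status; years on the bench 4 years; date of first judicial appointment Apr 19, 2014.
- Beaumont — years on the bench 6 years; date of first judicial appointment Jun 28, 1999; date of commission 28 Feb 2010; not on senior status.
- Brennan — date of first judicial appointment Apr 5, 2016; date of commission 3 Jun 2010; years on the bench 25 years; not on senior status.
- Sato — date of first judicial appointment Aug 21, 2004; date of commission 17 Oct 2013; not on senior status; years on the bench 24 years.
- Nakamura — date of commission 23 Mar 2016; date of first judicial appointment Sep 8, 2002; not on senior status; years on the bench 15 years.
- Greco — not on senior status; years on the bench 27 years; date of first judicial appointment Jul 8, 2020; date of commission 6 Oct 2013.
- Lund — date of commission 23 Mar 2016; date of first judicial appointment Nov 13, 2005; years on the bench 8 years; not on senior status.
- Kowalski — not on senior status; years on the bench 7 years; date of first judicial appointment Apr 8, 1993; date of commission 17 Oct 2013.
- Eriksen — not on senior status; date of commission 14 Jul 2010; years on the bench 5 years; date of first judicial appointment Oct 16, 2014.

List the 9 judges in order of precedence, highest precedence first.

By the first rule: Beaumont, Brennan, Eriksen, Greco, Sato, Kowalski, Nakamura, Lund and Varga (each not on senior status).
Among Beaumont, Brennan, Eriksen, Greco, Sato, Kowalski, Nakamura, Lund and Varga, by date of commission (earlier first): Beaumont (28 Feb 2010) before Brennan (3 Jun 2010) before Eriksen (14 Jul 2010) before Greco (6 Oct 2013) before Sato and Kowalski (17 Oct 2013) before Nakamura, Lund and Varga (23 Mar 2016).
Among Sato and Kowalski, by years on the bench (higher first): Sato (24 years) before Kowalski (7 years).
Among Nakamura, Lund and Varga, by years on the bench (higher first): Nakamura (15 years) before Lund (8 years) before Varga (4 years).
Full order: Beaumont, Brennan, Eriksen, Greco, Sato, Kowalski, Nakamura, Lund, Varga.

Beaumont, Brennan, Eriksen, Greco, Sato, Kowalski, Nakamura, Lund, Varga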